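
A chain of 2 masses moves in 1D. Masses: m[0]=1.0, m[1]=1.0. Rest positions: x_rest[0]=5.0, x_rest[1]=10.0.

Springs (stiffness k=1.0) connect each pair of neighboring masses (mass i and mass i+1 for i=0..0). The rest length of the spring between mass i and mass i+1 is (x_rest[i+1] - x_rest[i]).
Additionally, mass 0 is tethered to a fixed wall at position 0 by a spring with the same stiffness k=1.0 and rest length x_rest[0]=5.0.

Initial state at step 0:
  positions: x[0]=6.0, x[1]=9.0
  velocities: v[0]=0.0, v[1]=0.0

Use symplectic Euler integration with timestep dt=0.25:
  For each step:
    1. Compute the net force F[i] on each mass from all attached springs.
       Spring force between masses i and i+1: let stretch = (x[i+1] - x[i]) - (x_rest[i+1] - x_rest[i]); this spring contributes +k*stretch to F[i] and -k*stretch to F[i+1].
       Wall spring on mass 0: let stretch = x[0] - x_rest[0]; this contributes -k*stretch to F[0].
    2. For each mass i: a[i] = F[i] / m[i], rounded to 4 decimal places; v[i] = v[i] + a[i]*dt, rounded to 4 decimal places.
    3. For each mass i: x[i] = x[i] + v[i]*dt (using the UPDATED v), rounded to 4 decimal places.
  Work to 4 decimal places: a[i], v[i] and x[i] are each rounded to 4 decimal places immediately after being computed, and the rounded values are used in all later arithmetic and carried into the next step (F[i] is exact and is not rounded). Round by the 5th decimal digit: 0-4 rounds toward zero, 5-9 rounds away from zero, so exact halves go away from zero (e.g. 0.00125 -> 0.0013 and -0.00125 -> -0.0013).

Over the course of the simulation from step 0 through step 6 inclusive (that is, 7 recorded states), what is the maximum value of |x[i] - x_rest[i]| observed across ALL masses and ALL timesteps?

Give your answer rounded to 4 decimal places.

Answer: 1.1443

Derivation:
Step 0: x=[6.0000 9.0000] v=[0.0000 0.0000]
Step 1: x=[5.8125 9.1250] v=[-0.7500 0.5000]
Step 2: x=[5.4688 9.3555] v=[-1.3750 0.9219]
Step 3: x=[5.0262 9.6556] v=[-1.7705 1.2002]
Step 4: x=[4.5588 9.9788] v=[-1.8697 1.2929]
Step 5: x=[4.1452 10.2758] v=[-1.6544 1.1879]
Step 6: x=[3.8557 10.5021] v=[-1.1581 0.9053]
Max displacement = 1.1443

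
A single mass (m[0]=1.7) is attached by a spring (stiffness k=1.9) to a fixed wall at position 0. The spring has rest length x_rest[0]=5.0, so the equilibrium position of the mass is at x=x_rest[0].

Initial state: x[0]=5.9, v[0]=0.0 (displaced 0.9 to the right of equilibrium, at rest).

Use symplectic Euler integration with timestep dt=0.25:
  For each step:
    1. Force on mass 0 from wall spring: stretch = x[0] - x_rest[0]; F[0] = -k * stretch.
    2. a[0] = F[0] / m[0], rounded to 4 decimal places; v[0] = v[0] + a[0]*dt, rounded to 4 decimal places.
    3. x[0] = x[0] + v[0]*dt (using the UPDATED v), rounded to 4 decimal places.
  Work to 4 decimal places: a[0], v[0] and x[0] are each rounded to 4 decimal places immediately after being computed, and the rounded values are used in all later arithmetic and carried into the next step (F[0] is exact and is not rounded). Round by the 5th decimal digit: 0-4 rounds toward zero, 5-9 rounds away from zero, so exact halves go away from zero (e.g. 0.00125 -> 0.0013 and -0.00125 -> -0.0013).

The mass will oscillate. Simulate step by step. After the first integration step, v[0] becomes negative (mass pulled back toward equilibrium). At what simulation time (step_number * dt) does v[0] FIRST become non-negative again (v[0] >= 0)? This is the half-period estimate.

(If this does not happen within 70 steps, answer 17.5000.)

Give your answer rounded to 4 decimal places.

Step 0: x=[5.9000] v=[0.0000]
Step 1: x=[5.8371] v=[-0.2515]
Step 2: x=[5.7158] v=[-0.4854]
Step 3: x=[5.5445] v=[-0.6854]
Step 4: x=[5.3351] v=[-0.8376]
Step 5: x=[5.1023] v=[-0.9312]
Step 6: x=[4.8624] v=[-0.9598]
Step 7: x=[4.6321] v=[-0.9214]
Step 8: x=[4.4275] v=[-0.8186]
Step 9: x=[4.2629] v=[-0.6586]
Step 10: x=[4.1497] v=[-0.4527]
Step 11: x=[4.0959] v=[-0.2151]
Step 12: x=[4.1053] v=[0.0375]
First v>=0 after going negative at step 12, time=3.0000

Answer: 3.0000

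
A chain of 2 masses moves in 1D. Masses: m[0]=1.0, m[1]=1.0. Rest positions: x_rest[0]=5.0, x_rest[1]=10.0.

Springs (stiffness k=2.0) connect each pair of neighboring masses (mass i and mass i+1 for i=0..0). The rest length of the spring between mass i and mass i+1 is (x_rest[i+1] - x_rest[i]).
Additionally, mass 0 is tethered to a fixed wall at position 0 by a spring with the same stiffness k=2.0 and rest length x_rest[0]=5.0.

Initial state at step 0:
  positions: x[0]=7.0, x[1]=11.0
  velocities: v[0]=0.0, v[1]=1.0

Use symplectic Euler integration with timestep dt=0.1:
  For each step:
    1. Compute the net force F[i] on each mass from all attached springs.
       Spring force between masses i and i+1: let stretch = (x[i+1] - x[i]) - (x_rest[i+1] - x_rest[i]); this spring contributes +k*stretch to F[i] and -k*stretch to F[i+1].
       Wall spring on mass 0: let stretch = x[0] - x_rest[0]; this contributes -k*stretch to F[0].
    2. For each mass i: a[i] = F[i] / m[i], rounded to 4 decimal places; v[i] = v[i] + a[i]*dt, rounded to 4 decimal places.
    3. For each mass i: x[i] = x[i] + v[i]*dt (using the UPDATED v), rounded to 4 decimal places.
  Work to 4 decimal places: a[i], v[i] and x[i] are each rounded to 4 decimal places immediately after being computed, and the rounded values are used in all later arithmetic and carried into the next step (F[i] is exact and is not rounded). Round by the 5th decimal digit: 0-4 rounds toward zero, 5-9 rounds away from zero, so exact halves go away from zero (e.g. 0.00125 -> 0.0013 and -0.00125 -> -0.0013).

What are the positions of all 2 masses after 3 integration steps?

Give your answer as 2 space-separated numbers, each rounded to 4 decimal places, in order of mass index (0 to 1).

Answer: 6.6617 11.4042

Derivation:
Step 0: x=[7.0000 11.0000] v=[0.0000 1.0000]
Step 1: x=[6.9400 11.1200] v=[-0.6000 1.2000]
Step 2: x=[6.8248 11.2564] v=[-1.1520 1.3640]
Step 3: x=[6.6617 11.4042] v=[-1.6306 1.4777]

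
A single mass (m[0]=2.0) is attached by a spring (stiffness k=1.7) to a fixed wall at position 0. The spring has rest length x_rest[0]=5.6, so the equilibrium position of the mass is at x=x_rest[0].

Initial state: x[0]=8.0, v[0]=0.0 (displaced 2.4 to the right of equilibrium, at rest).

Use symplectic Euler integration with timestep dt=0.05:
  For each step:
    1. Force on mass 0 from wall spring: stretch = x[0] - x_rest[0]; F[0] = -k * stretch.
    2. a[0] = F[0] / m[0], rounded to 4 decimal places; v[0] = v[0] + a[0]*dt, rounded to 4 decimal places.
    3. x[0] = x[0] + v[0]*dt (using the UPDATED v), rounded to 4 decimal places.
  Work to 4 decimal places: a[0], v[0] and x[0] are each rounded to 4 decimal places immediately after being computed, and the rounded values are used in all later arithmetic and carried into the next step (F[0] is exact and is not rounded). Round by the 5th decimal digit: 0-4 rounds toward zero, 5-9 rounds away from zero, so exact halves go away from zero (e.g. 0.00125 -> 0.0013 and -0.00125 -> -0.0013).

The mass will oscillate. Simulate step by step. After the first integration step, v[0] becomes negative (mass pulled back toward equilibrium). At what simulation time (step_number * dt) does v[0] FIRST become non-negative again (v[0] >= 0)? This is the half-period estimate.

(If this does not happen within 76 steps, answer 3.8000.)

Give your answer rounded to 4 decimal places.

Answer: 3.4500

Derivation:
Step 0: x=[8.0000] v=[0.0000]
Step 1: x=[7.9949] v=[-0.1020]
Step 2: x=[7.9847] v=[-0.2038]
Step 3: x=[7.9694] v=[-0.3052]
Step 4: x=[7.9491] v=[-0.4059]
Step 5: x=[7.9238] v=[-0.5057]
Step 6: x=[7.8936] v=[-0.6045]
Step 7: x=[7.8585] v=[-0.7020]
Step 8: x=[7.8186] v=[-0.7980]
Step 9: x=[7.7740] v=[-0.8923]
Step 10: x=[7.7248] v=[-0.9847]
Step 11: x=[7.6711] v=[-1.0750]
Step 12: x=[7.6130] v=[-1.1630]
Step 13: x=[7.5506] v=[-1.2486]
Step 14: x=[7.4840] v=[-1.3315]
Step 15: x=[7.4134] v=[-1.4116]
Step 16: x=[7.3390] v=[-1.4887]
Step 17: x=[7.2609] v=[-1.5626]
Step 18: x=[7.1792] v=[-1.6332]
Step 19: x=[7.0942] v=[-1.7003]
Step 20: x=[7.0060] v=[-1.7638]
Step 21: x=[6.9148] v=[-1.8236]
Step 22: x=[6.8208] v=[-1.8795]
Step 23: x=[6.7242] v=[-1.9314]
Step 24: x=[6.6252] v=[-1.9792]
Step 25: x=[6.5241] v=[-2.0228]
Step 26: x=[6.4210] v=[-2.0621]
Step 27: x=[6.3162] v=[-2.0970]
Step 28: x=[6.2098] v=[-2.1274]
Step 29: x=[6.1021] v=[-2.1533]
Step 30: x=[5.9934] v=[-2.1746]
Step 31: x=[5.8838] v=[-2.1913]
Step 32: x=[5.7736] v=[-2.2034]
Step 33: x=[5.6631] v=[-2.2108]
Step 34: x=[5.5524] v=[-2.2135]
Step 35: x=[5.4418] v=[-2.2115]
Step 36: x=[5.3316] v=[-2.2048]
Step 37: x=[5.2219] v=[-2.1934]
Step 38: x=[5.1130] v=[-2.1773]
Step 39: x=[5.0052] v=[-2.1566]
Step 40: x=[4.8986] v=[-2.1313]
Step 41: x=[4.7935] v=[-2.1015]
Step 42: x=[4.6901] v=[-2.0672]
Step 43: x=[4.5887] v=[-2.0285]
Step 44: x=[4.4894] v=[-1.9855]
Step 45: x=[4.3925] v=[-1.9383]
Step 46: x=[4.2982] v=[-1.8870]
Step 47: x=[4.2066] v=[-1.8317]
Step 48: x=[4.1180] v=[-1.7725]
Step 49: x=[4.0325] v=[-1.7095]
Step 50: x=[3.9504] v=[-1.6429]
Step 51: x=[3.8718] v=[-1.5728]
Step 52: x=[3.7968] v=[-1.4994]
Step 53: x=[3.7257] v=[-1.4228]
Step 54: x=[3.6585] v=[-1.3431]
Step 55: x=[3.5955] v=[-1.2606]
Step 56: x=[3.5367] v=[-1.1754]
Step 57: x=[3.4823] v=[-1.0877]
Step 58: x=[3.4324] v=[-0.9977]
Step 59: x=[3.3871] v=[-0.9056]
Step 60: x=[3.3465] v=[-0.8116]
Step 61: x=[3.3107] v=[-0.7158]
Step 62: x=[3.2798] v=[-0.6185]
Step 63: x=[3.2538] v=[-0.5199]
Step 64: x=[3.2328] v=[-0.4202]
Step 65: x=[3.2168] v=[-0.3196]
Step 66: x=[3.2059] v=[-0.2183]
Step 67: x=[3.2001] v=[-0.1166]
Step 68: x=[3.1994] v=[-0.0146]
Step 69: x=[3.2038] v=[0.0874]
First v>=0 after going negative at step 69, time=3.4500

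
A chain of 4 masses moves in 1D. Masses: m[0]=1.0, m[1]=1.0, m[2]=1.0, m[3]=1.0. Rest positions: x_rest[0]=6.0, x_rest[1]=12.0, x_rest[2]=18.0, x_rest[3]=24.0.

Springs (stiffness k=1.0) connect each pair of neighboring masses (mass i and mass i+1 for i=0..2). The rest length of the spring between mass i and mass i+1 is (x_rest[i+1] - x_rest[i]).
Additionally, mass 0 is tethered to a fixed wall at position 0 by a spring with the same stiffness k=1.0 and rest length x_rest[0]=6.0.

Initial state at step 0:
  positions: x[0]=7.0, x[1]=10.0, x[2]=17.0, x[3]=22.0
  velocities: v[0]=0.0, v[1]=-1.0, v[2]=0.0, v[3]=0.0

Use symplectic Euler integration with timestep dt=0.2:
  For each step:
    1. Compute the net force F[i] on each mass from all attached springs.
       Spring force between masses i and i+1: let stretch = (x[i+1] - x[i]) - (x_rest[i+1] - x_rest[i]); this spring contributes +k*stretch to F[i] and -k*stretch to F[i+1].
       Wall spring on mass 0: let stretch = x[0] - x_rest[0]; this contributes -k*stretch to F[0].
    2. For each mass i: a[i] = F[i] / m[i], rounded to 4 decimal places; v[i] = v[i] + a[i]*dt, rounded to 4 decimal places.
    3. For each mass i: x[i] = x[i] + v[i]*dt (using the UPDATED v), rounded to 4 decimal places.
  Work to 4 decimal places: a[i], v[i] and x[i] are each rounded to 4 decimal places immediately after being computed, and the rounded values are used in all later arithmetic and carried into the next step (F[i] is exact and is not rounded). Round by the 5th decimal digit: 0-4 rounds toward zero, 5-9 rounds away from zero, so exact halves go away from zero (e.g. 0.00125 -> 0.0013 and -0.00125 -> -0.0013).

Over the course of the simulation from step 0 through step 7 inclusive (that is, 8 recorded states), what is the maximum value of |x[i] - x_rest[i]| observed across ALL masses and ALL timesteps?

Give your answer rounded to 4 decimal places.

Step 0: x=[7.0000 10.0000 17.0000 22.0000] v=[0.0000 -1.0000 0.0000 0.0000]
Step 1: x=[6.8400 9.9600 16.9200 22.0400] v=[-0.8000 -0.2000 -0.4000 0.2000]
Step 2: x=[6.5312 10.0736 16.7664 22.1152] v=[-1.5440 0.5680 -0.7680 0.3760]
Step 3: x=[6.1028 10.3132 16.5590 22.2164] v=[-2.1418 1.1981 -1.0368 0.5062]
Step 4: x=[5.5987 10.6342 16.3281 22.3313] v=[-2.5203 1.6052 -1.1545 0.5747]
Step 5: x=[5.0721 10.9816 16.1096 22.4461] v=[-2.6329 1.7369 -1.0926 0.5741]
Step 6: x=[4.5790 11.2977 15.9394 22.5475] v=[-2.4654 1.5806 -0.8509 0.5068]
Step 7: x=[4.1715 11.5307 15.8479 22.6245] v=[-2.0375 1.1652 -0.4576 0.3852]
Max displacement = 2.1521

Answer: 2.1521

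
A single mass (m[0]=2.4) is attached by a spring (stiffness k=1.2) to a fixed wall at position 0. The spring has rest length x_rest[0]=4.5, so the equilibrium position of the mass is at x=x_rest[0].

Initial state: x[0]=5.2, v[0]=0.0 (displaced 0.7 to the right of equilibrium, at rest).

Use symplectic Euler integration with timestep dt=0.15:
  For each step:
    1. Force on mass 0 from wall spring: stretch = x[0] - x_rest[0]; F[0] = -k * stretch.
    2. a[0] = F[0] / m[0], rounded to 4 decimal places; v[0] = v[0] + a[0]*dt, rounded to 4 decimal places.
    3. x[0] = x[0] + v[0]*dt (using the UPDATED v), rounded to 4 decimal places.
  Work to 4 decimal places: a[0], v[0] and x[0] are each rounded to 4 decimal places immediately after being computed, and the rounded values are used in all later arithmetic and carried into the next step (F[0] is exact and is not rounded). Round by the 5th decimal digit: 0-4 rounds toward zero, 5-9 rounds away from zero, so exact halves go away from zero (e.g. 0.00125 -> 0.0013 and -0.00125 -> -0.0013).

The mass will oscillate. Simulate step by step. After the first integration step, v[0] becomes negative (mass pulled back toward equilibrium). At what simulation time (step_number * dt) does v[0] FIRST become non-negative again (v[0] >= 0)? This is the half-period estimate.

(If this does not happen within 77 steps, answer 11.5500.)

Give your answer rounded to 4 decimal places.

Answer: 4.5000

Derivation:
Step 0: x=[5.2000] v=[0.0000]
Step 1: x=[5.1921] v=[-0.0525]
Step 2: x=[5.1764] v=[-0.1044]
Step 3: x=[5.1531] v=[-0.1551]
Step 4: x=[5.1225] v=[-0.2041]
Step 5: x=[5.0849] v=[-0.2508]
Step 6: x=[5.0407] v=[-0.2947]
Step 7: x=[4.9904] v=[-0.3353]
Step 8: x=[4.9346] v=[-0.3721]
Step 9: x=[4.8739] v=[-0.4047]
Step 10: x=[4.8090] v=[-0.4328]
Step 11: x=[4.7406] v=[-0.4560]
Step 12: x=[4.6695] v=[-0.4740]
Step 13: x=[4.5965] v=[-0.4867]
Step 14: x=[4.5224] v=[-0.4939]
Step 15: x=[4.4481] v=[-0.4956]
Step 16: x=[4.3743] v=[-0.4917]
Step 17: x=[4.3020] v=[-0.4823]
Step 18: x=[4.2319] v=[-0.4675]
Step 19: x=[4.1648] v=[-0.4474]
Step 20: x=[4.1015] v=[-0.4223]
Step 21: x=[4.0426] v=[-0.3924]
Step 22: x=[3.9889] v=[-0.3581]
Step 23: x=[3.9409] v=[-0.3198]
Step 24: x=[3.8992] v=[-0.2779]
Step 25: x=[3.8643] v=[-0.2328]
Step 26: x=[3.8365] v=[-0.1851]
Step 27: x=[3.8162] v=[-0.1353]
Step 28: x=[3.8036] v=[-0.0840]
Step 29: x=[3.7988] v=[-0.0318]
Step 30: x=[3.8019] v=[0.0208]
First v>=0 after going negative at step 30, time=4.5000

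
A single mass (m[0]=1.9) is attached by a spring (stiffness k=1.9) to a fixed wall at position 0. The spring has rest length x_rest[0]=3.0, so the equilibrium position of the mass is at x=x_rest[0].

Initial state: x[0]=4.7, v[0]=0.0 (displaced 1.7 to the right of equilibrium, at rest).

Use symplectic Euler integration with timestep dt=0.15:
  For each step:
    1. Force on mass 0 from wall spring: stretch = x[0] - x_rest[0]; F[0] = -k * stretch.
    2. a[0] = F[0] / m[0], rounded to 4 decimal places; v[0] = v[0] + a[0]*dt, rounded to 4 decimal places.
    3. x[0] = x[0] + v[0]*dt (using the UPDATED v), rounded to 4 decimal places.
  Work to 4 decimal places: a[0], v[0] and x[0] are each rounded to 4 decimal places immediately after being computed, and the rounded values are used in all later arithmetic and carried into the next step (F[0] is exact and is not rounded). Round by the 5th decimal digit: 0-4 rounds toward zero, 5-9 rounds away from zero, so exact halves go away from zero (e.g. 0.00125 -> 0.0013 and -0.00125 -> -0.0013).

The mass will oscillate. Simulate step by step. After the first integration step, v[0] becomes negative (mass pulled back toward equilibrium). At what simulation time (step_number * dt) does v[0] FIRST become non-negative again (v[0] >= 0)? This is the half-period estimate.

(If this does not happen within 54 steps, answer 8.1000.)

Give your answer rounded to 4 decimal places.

Answer: 3.1500

Derivation:
Step 0: x=[4.7000] v=[0.0000]
Step 1: x=[4.6618] v=[-0.2550]
Step 2: x=[4.5862] v=[-0.5043]
Step 3: x=[4.4749] v=[-0.7422]
Step 4: x=[4.3304] v=[-0.9634]
Step 5: x=[4.1560] v=[-1.1630]
Step 6: x=[3.9555] v=[-1.3364]
Step 7: x=[3.7335] v=[-1.4797]
Step 8: x=[3.4950] v=[-1.5897]
Step 9: x=[3.2454] v=[-1.6640]
Step 10: x=[2.9903] v=[-1.7008]
Step 11: x=[2.7354] v=[-1.6993]
Step 12: x=[2.4865] v=[-1.6596]
Step 13: x=[2.2491] v=[-1.5826]
Step 14: x=[2.0286] v=[-1.4700]
Step 15: x=[1.8300] v=[-1.3243]
Step 16: x=[1.6577] v=[-1.1488]
Step 17: x=[1.5156] v=[-0.9475]
Step 18: x=[1.4069] v=[-0.7248]
Step 19: x=[1.3340] v=[-0.4858]
Step 20: x=[1.2986] v=[-0.2359]
Step 21: x=[1.3015] v=[0.0193]
First v>=0 after going negative at step 21, time=3.1500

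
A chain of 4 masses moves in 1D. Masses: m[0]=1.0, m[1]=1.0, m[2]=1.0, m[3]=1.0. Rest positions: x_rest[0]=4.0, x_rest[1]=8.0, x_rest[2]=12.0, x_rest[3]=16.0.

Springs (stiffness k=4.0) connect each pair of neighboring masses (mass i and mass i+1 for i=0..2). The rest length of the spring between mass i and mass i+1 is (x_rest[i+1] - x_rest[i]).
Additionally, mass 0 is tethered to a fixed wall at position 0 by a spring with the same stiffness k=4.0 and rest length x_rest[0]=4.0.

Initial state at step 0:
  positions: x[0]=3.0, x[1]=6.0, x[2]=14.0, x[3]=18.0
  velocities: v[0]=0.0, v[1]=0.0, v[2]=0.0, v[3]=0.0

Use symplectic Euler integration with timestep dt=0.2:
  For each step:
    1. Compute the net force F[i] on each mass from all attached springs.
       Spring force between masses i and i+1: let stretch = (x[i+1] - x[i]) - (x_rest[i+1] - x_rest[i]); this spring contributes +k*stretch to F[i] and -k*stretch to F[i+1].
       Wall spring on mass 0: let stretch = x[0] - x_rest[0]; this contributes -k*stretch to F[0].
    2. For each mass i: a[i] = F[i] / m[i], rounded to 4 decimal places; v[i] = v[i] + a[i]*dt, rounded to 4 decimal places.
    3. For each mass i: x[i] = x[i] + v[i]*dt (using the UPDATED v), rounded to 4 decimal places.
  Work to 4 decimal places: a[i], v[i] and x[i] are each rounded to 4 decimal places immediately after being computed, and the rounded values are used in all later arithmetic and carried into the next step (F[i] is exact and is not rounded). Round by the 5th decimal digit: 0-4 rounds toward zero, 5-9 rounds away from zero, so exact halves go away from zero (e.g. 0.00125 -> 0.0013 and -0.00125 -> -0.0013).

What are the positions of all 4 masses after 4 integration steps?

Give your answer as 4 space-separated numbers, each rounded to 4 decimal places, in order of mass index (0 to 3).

Step 0: x=[3.0000 6.0000 14.0000 18.0000] v=[0.0000 0.0000 0.0000 0.0000]
Step 1: x=[3.0000 6.8000 13.3600 18.0000] v=[0.0000 4.0000 -3.2000 0.0000]
Step 2: x=[3.1280 8.0416 12.4128 17.8976] v=[0.6400 6.2080 -4.7360 -0.5120]
Step 3: x=[3.5417 9.1964 11.6438 17.5576] v=[2.0685 5.7741 -3.8451 -1.6998]
Step 4: x=[4.2935 9.8381 11.4294 16.9114] v=[3.7589 3.2083 -1.0720 -3.2308]

Answer: 4.2935 9.8381 11.4294 16.9114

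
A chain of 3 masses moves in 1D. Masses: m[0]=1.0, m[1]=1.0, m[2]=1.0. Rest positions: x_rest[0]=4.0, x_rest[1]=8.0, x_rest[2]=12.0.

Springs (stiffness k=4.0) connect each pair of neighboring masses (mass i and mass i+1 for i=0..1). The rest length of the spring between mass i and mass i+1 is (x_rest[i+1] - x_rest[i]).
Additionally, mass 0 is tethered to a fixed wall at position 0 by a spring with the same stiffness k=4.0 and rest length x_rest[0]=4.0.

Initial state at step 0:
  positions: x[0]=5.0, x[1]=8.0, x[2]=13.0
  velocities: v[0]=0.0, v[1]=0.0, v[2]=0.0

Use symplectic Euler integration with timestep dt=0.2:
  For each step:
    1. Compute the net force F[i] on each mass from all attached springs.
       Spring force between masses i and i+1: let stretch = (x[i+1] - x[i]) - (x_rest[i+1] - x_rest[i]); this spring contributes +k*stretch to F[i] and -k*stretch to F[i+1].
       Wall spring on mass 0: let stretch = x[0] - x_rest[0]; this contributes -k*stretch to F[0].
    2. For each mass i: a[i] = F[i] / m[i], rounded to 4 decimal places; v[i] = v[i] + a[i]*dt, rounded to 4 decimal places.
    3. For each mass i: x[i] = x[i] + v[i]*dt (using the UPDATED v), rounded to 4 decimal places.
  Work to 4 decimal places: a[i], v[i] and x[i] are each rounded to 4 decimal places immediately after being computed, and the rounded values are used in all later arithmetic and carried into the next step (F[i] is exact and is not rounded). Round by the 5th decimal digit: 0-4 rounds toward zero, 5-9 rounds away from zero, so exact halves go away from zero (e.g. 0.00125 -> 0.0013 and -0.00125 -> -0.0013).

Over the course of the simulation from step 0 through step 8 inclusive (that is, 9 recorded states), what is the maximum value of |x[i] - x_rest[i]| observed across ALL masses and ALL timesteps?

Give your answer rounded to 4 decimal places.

Answer: 1.1223

Derivation:
Step 0: x=[5.0000 8.0000 13.0000] v=[0.0000 0.0000 0.0000]
Step 1: x=[4.6800 8.3200 12.8400] v=[-1.6000 1.6000 -0.8000]
Step 2: x=[4.1936 8.7808 12.5968] v=[-2.4320 2.3040 -1.2160]
Step 3: x=[3.7702 9.1182 12.3830] v=[-2.1171 1.6870 -1.0688]
Step 4: x=[3.5992 9.1223 12.2869] v=[-0.8549 0.0204 -0.4806]
Step 5: x=[3.7360 8.7490 12.3244] v=[0.6842 -1.8664 0.1877]
Step 6: x=[4.0772 8.1457 12.4299] v=[1.7058 -3.0165 0.5274]
Step 7: x=[4.4170 7.5769 12.4899] v=[1.6988 -2.8439 0.3000]
Step 8: x=[4.5556 7.2886 12.4038] v=[0.6931 -1.4414 -0.4304]
Max displacement = 1.1223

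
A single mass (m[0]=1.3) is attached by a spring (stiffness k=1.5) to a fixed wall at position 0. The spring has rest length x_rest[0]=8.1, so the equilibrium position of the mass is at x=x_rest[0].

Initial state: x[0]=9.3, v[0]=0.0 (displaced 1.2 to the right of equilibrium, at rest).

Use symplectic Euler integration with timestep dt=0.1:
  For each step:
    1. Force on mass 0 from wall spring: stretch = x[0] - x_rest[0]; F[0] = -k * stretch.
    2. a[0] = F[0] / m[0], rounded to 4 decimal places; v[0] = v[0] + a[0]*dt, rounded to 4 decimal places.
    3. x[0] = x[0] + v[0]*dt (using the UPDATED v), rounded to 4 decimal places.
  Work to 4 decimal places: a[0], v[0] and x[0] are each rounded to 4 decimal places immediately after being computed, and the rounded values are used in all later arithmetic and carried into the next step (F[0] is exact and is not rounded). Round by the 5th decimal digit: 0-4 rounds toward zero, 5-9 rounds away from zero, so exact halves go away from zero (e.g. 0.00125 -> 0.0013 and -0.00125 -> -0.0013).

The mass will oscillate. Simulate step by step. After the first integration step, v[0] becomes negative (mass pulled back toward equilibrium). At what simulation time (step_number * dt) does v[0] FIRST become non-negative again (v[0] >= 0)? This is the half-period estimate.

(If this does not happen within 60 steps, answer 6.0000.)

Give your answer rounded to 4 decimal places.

Answer: 3.0000

Derivation:
Step 0: x=[9.3000] v=[0.0000]
Step 1: x=[9.2862] v=[-0.1385]
Step 2: x=[9.2587] v=[-0.2754]
Step 3: x=[9.2178] v=[-0.4091]
Step 4: x=[9.1640] v=[-0.5381]
Step 5: x=[9.0979] v=[-0.6609]
Step 6: x=[9.0203] v=[-0.7760]
Step 7: x=[8.9321] v=[-0.8822]
Step 8: x=[8.8343] v=[-0.9782]
Step 9: x=[8.7280] v=[-1.0629]
Step 10: x=[8.6145] v=[-1.1354]
Step 11: x=[8.4950] v=[-1.1948]
Step 12: x=[8.3710] v=[-1.2404]
Step 13: x=[8.2438] v=[-1.2717]
Step 14: x=[8.1150] v=[-1.2883]
Step 15: x=[7.9860] v=[-1.2900]
Step 16: x=[7.8583] v=[-1.2769]
Step 17: x=[7.7334] v=[-1.2490]
Step 18: x=[7.6127] v=[-1.2067]
Step 19: x=[7.4977] v=[-1.1505]
Step 20: x=[7.3896] v=[-1.0810]
Step 21: x=[7.2897] v=[-0.9990]
Step 22: x=[7.1992] v=[-0.9055]
Step 23: x=[7.1190] v=[-0.8016]
Step 24: x=[7.0502] v=[-0.6884]
Step 25: x=[6.9935] v=[-0.5673]
Step 26: x=[6.9495] v=[-0.4396]
Step 27: x=[6.9188] v=[-0.3069]
Step 28: x=[6.9017] v=[-0.1706]
Step 29: x=[6.8985] v=[-0.0323]
Step 30: x=[6.9091] v=[0.1063]
First v>=0 after going negative at step 30, time=3.0000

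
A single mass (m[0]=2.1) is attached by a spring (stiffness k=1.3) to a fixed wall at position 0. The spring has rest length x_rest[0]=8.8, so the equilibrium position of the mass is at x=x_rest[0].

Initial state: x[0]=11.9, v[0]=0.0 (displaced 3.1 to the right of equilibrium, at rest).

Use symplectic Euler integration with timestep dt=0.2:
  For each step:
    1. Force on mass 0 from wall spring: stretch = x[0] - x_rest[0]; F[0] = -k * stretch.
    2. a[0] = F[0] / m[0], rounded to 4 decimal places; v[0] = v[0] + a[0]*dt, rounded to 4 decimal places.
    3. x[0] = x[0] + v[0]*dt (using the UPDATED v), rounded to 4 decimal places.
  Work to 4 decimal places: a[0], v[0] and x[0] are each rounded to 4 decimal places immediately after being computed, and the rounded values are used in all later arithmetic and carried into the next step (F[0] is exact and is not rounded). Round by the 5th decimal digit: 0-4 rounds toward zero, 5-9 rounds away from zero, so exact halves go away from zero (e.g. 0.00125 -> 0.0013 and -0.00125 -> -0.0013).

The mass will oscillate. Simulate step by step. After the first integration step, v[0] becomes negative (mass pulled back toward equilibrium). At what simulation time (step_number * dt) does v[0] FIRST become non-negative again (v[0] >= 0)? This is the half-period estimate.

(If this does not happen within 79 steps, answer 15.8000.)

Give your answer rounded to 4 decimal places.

Answer: 4.0000

Derivation:
Step 0: x=[11.9000] v=[0.0000]
Step 1: x=[11.8232] v=[-0.3838]
Step 2: x=[11.6716] v=[-0.7581]
Step 3: x=[11.4489] v=[-1.1136]
Step 4: x=[11.1606] v=[-1.4416]
Step 5: x=[10.8138] v=[-1.7339]
Step 6: x=[10.4172] v=[-1.9832]
Step 7: x=[9.9805] v=[-2.1834]
Step 8: x=[9.5146] v=[-2.3296]
Step 9: x=[9.0310] v=[-2.4181]
Step 10: x=[8.5417] v=[-2.4467]
Step 11: x=[8.0588] v=[-2.4147]
Step 12: x=[7.5942] v=[-2.3229]
Step 13: x=[7.1595] v=[-2.1736]
Step 14: x=[6.7654] v=[-1.9705]
Step 15: x=[6.4217] v=[-1.7186]
Step 16: x=[6.1369] v=[-1.4241]
Step 17: x=[5.9180] v=[-1.0944]
Step 18: x=[5.7705] v=[-0.7376]
Step 19: x=[5.6980] v=[-0.3625]
Step 20: x=[5.7023] v=[0.0216]
First v>=0 after going negative at step 20, time=4.0000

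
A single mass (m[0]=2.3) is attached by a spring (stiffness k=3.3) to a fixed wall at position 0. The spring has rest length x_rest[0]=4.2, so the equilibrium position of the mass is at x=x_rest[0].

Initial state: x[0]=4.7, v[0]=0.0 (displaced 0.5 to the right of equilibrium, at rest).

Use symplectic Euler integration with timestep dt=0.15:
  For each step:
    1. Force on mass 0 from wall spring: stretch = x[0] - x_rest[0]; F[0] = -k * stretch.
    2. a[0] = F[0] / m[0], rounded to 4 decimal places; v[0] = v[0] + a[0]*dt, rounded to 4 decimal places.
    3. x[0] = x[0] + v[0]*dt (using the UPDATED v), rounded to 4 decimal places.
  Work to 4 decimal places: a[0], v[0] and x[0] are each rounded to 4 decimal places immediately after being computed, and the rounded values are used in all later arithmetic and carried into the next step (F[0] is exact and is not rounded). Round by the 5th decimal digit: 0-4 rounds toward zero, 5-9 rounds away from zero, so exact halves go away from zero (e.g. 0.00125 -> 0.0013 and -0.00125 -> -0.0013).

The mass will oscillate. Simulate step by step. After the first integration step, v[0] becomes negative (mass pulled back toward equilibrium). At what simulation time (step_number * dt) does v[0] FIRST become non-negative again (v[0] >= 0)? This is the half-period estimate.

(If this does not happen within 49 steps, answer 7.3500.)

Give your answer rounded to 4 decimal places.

Step 0: x=[4.7000] v=[0.0000]
Step 1: x=[4.6839] v=[-0.1076]
Step 2: x=[4.6521] v=[-0.2117]
Step 3: x=[4.6058] v=[-0.3090]
Step 4: x=[4.5464] v=[-0.3963]
Step 5: x=[4.4758] v=[-0.4709]
Step 6: x=[4.3963] v=[-0.5303]
Step 7: x=[4.3104] v=[-0.5725]
Step 8: x=[4.2210] v=[-0.5963]
Step 9: x=[4.1309] v=[-0.6008]
Step 10: x=[4.0430] v=[-0.5859]
Step 11: x=[3.9602] v=[-0.5521]
Step 12: x=[3.8851] v=[-0.5005]
Step 13: x=[3.8202] v=[-0.4327]
Step 14: x=[3.7676] v=[-0.3510]
Step 15: x=[3.7289] v=[-0.2579]
Step 16: x=[3.7054] v=[-0.1565]
Step 17: x=[3.6979] v=[-0.0501]
Step 18: x=[3.7066] v=[0.0580]
First v>=0 after going negative at step 18, time=2.7000

Answer: 2.7000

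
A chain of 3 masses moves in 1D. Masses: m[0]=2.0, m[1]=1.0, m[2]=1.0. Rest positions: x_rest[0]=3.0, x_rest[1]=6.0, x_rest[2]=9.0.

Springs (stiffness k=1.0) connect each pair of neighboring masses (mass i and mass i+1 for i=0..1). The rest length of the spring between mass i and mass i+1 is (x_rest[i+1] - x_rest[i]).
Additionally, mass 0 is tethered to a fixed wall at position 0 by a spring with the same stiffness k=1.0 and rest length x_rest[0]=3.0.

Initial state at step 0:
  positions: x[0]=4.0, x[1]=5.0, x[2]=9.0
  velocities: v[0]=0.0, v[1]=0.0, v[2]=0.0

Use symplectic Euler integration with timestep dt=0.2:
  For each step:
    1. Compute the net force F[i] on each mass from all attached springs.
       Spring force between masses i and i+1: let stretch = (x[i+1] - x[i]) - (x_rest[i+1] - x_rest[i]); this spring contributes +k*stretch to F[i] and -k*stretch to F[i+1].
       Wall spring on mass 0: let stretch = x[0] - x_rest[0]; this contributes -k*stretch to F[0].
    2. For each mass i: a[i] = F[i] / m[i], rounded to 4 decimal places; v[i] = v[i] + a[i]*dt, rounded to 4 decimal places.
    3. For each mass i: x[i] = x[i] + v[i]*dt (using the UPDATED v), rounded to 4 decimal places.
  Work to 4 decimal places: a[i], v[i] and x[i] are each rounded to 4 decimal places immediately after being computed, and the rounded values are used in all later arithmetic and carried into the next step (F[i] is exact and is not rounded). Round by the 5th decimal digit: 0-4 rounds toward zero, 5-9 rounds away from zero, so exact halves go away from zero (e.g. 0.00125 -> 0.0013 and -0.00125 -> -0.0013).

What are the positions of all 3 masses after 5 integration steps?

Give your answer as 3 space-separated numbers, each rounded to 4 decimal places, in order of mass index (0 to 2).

Answer: 3.2554 6.3654 8.6024

Derivation:
Step 0: x=[4.0000 5.0000 9.0000] v=[0.0000 0.0000 0.0000]
Step 1: x=[3.9400 5.1200 8.9600] v=[-0.3000 0.6000 -0.2000]
Step 2: x=[3.8248 5.3464 8.8864] v=[-0.5760 1.1320 -0.3680]
Step 3: x=[3.6635 5.6535 8.7912] v=[-0.8063 1.5357 -0.4760]
Step 4: x=[3.4688 6.0065 8.6905] v=[-0.9737 1.7652 -0.5035]
Step 5: x=[3.2554 6.3654 8.6024] v=[-1.0668 1.7945 -0.4403]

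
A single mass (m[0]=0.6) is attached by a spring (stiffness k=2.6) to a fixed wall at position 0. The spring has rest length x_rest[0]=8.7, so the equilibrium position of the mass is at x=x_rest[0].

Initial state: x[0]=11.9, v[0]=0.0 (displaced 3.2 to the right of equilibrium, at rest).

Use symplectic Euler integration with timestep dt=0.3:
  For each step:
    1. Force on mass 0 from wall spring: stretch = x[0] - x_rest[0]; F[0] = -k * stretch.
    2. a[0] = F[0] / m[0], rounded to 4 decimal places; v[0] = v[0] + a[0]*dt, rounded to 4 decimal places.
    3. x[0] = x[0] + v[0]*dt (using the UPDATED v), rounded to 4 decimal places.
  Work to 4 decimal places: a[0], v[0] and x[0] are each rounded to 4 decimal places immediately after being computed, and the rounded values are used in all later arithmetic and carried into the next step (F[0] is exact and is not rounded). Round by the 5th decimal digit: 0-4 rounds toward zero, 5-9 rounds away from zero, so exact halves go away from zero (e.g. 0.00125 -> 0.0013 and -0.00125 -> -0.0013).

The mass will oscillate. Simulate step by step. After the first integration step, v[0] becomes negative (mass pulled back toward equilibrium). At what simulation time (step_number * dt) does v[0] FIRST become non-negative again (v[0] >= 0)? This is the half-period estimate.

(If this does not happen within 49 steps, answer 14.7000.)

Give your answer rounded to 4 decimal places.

Answer: 1.5000

Derivation:
Step 0: x=[11.9000] v=[0.0000]
Step 1: x=[10.6520] v=[-4.1600]
Step 2: x=[8.6427] v=[-6.6976]
Step 3: x=[6.6558] v=[-6.6231]
Step 4: x=[5.4661] v=[-3.9656]
Step 5: x=[5.5377] v=[0.2385]
First v>=0 after going negative at step 5, time=1.5000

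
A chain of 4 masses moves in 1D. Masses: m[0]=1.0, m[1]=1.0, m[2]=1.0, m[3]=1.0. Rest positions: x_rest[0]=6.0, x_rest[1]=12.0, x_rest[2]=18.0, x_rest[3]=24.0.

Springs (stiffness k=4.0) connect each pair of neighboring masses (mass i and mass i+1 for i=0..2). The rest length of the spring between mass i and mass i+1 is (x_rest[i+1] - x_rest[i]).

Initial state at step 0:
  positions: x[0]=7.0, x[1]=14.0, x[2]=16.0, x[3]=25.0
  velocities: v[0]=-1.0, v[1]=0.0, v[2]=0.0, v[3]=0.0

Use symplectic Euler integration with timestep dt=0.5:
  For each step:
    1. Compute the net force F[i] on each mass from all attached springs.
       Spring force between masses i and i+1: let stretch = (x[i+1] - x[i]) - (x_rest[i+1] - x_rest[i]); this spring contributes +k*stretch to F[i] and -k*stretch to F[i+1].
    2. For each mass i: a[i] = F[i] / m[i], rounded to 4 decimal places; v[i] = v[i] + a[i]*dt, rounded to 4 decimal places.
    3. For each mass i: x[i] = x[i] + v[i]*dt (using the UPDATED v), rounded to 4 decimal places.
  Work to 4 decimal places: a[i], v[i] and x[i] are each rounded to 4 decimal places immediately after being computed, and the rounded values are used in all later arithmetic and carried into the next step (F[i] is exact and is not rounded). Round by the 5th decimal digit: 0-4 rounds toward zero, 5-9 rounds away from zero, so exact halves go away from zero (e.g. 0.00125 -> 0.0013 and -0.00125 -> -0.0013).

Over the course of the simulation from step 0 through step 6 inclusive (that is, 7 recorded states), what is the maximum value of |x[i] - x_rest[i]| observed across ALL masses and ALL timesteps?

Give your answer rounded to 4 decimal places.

Answer: 5.0000

Derivation:
Step 0: x=[7.0000 14.0000 16.0000 25.0000] v=[-1.0000 0.0000 0.0000 0.0000]
Step 1: x=[7.5000 9.0000 23.0000 22.0000] v=[1.0000 -10.0000 14.0000 -6.0000]
Step 2: x=[3.5000 16.5000 15.0000 26.0000] v=[-8.0000 15.0000 -16.0000 8.0000]
Step 3: x=[6.5000 9.5000 19.5000 25.0000] v=[6.0000 -14.0000 9.0000 -2.0000]
Step 4: x=[6.5000 9.5000 19.5000 24.5000] v=[0.0000 0.0000 0.0000 -1.0000]
Step 5: x=[3.5000 16.5000 14.5000 25.0000] v=[-6.0000 14.0000 -10.0000 1.0000]
Step 6: x=[7.5000 8.5000 22.0000 21.0000] v=[8.0000 -16.0000 15.0000 -8.0000]
Max displacement = 5.0000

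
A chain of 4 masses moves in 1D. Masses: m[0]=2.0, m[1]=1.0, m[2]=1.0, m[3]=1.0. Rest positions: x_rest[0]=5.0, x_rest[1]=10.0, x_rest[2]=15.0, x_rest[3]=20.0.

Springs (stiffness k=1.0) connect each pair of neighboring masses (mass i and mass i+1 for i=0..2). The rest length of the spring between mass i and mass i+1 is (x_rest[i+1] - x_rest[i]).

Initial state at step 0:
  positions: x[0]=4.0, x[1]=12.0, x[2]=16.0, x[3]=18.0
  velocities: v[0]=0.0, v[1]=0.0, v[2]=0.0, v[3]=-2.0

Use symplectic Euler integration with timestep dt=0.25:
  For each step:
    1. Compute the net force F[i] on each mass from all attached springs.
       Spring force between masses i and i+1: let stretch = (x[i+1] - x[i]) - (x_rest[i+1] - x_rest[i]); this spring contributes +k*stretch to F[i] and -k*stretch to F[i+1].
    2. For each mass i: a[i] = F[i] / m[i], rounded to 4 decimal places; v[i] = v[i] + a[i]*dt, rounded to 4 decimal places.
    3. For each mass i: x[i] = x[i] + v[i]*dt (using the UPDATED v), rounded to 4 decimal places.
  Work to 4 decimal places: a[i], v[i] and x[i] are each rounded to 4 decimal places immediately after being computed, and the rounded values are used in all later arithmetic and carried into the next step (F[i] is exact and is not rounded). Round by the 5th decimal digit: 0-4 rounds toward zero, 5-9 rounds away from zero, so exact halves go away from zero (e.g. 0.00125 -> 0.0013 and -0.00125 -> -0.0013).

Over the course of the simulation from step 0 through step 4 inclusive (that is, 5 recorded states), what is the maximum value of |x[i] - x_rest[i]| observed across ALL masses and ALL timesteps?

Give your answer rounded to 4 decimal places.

Step 0: x=[4.0000 12.0000 16.0000 18.0000] v=[0.0000 0.0000 0.0000 -2.0000]
Step 1: x=[4.0938 11.7500 15.8750 17.6875] v=[0.3750 -1.0000 -0.5000 -1.2500]
Step 2: x=[4.2706 11.2793 15.6055 17.5742] v=[0.7070 -1.8828 -1.0781 -0.4531]
Step 3: x=[4.5101 10.6410 15.1886 17.6504] v=[0.9581 -2.5534 -1.6675 0.3047]
Step 4: x=[4.7850 9.9037 14.6414 17.8852] v=[1.0995 -2.9492 -2.1890 0.9393]
Max displacement = 2.4258

Answer: 2.4258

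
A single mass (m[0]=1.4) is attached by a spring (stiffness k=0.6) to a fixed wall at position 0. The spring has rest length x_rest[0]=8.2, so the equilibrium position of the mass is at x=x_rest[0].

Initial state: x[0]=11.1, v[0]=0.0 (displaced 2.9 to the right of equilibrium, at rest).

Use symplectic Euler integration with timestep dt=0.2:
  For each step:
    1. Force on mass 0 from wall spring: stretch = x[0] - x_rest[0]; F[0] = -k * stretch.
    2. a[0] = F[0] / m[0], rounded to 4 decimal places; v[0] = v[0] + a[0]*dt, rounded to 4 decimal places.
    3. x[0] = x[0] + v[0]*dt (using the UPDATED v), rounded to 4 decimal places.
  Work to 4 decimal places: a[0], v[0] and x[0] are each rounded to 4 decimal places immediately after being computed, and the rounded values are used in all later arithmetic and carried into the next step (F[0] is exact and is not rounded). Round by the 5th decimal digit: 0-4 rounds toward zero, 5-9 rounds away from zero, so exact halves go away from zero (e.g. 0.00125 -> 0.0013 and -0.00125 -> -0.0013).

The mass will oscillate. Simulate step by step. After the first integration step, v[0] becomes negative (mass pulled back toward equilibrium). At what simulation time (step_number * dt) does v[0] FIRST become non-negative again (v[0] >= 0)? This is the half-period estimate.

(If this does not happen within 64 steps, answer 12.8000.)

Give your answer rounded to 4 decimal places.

Step 0: x=[11.1000] v=[0.0000]
Step 1: x=[11.0503] v=[-0.2486]
Step 2: x=[10.9517] v=[-0.4929]
Step 3: x=[10.8059] v=[-0.7288]
Step 4: x=[10.6155] v=[-0.9522]
Step 5: x=[10.3837] v=[-1.1592]
Step 6: x=[10.1144] v=[-1.3464]
Step 7: x=[9.8123] v=[-1.5105]
Step 8: x=[9.4826] v=[-1.6487]
Step 9: x=[9.1309] v=[-1.7586]
Step 10: x=[8.7632] v=[-1.8384]
Step 11: x=[8.3859] v=[-1.8867]
Step 12: x=[8.0054] v=[-1.9026]
Step 13: x=[7.6282] v=[-1.8859]
Step 14: x=[7.2608] v=[-1.8369]
Step 15: x=[6.9095] v=[-1.7564]
Step 16: x=[6.5803] v=[-1.6458]
Step 17: x=[6.2789] v=[-1.5070]
Step 18: x=[6.0104] v=[-1.3423]
Step 19: x=[5.7795] v=[-1.1546]
Step 20: x=[5.5901] v=[-0.9471]
Step 21: x=[5.4454] v=[-0.7234]
Step 22: x=[5.3479] v=[-0.4873]
Step 23: x=[5.2993] v=[-0.2428]
Step 24: x=[5.3005] v=[0.0058]
First v>=0 after going negative at step 24, time=4.8000

Answer: 4.8000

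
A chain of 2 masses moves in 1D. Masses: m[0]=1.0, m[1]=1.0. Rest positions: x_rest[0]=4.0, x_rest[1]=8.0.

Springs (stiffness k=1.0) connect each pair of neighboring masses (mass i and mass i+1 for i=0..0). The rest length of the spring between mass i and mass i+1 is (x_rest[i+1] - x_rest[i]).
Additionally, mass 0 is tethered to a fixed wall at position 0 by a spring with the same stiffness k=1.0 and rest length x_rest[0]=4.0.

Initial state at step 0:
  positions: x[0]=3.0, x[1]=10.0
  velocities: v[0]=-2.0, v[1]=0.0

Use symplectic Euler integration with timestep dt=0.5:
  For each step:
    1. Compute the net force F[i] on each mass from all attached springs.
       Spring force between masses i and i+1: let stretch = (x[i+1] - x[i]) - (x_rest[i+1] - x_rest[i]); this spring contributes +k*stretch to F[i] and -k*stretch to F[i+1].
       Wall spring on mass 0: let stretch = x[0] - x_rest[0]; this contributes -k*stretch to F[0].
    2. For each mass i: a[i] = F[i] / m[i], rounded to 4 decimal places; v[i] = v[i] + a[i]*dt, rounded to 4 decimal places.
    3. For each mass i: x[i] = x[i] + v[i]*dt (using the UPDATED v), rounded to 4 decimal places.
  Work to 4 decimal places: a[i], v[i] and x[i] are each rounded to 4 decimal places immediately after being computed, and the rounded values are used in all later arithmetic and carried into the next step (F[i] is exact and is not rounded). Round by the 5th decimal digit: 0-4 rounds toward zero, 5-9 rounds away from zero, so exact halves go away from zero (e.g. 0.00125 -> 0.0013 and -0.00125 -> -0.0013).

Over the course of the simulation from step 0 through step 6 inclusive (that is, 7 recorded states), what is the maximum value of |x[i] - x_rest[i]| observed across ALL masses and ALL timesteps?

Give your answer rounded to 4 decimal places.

Step 0: x=[3.0000 10.0000] v=[-2.0000 0.0000]
Step 1: x=[3.0000 9.2500] v=[0.0000 -1.5000]
Step 2: x=[3.8125 7.9375] v=[1.6250 -2.6250]
Step 3: x=[4.7032 6.5938] v=[1.7813 -2.6875]
Step 4: x=[4.8907 5.7774] v=[0.3750 -1.6328]
Step 5: x=[4.0772 5.7393] v=[-1.6270 -0.0762]
Step 6: x=[2.6599 6.2857] v=[-2.8346 1.0928]
Max displacement = 2.2607

Answer: 2.2607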